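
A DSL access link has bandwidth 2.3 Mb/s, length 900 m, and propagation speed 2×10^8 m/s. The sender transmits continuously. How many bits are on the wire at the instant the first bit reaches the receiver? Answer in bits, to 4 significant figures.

10.35 bits

Propagation delay = 900 / 200000000 = 4.5e-06 s.
BDP = R × t_prop = 2300000 × 4.5e-06 = 10.35 bits.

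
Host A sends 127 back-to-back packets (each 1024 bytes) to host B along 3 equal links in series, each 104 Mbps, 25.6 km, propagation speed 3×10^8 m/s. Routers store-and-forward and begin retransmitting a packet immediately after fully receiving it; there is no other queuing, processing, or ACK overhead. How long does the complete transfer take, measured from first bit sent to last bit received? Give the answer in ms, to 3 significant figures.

10.4 ms

Per-hop transmission t_tx = L/R = 8192/104000000 = 0.0787692 ms.
Per-hop propagation t_prop = 25600/300000000 = 0.0853333 ms.
Pipeline fill: first packet needs 3·t_tx to clear all hops; remaining 126 packets each add one t_tx.
Total = (3+127-1)·t_tx + 3·t_prop = 129·0.0787692 + 3·0.0853333 = 10.4 ms.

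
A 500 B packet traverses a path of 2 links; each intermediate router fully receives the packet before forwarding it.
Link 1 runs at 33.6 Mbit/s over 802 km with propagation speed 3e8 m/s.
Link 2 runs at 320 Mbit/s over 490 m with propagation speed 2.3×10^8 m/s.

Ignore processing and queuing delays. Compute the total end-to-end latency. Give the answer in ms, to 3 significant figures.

2.81 ms

L = 500 × 8 = 4000 bits.
Transmission delays (L/R per hop): 0.119048, 0.0125 ms; sum = 0.131548 ms.
Propagation delays (d/s per hop): 2.67333, 0.00213043 ms; sum = 2.67546 ms.
End-to-end = 2.81 ms.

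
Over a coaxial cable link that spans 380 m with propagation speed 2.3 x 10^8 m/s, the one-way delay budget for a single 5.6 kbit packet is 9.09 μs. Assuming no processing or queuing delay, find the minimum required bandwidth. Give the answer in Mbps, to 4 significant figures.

752.9 Mbps

Propagation delay = 380 / 2.3e+08 = 1.65217 μs.
Transmission budget = 9.09 − 1.65217 = 7.43783 μs.
R ≥ L / t_tx = 5600 bits / 7.43783e-06 s = 752.9 Mbps.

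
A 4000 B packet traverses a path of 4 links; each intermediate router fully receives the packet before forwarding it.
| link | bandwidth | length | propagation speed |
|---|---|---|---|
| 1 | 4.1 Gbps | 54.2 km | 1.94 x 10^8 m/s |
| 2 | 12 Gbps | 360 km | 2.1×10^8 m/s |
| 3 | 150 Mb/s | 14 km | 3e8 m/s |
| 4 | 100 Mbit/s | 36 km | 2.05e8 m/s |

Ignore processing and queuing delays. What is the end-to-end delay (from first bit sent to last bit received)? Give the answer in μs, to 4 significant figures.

L = 4000 × 8 = 32000 bits.
Transmission delays (L/R per hop): 7.80488, 2.66667, 213.333, 320 μs; sum = 543.805 μs.
Propagation delays (d/s per hop): 279.381, 1714.29, 46.6667, 175.61 μs; sum = 2215.94 μs.
End-to-end = 2760 μs.

2760 μs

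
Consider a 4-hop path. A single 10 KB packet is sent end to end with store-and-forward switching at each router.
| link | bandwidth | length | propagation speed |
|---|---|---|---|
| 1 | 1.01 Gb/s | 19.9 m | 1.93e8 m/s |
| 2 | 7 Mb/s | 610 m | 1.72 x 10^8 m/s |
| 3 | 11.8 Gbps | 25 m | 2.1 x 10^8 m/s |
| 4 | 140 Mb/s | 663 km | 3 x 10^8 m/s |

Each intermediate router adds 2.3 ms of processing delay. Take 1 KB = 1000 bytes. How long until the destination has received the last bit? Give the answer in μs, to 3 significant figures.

21200 μs

L = 80000 bits.
Transmission delays (L/R per hop): 79.2079, 11428.6, 6.77966, 571.429 μs; sum = 12086 μs.
Propagation delays (d/s per hop): 0.103109, 3.54651, 0.119048, 2210 μs; sum = 2213.77 μs.
Processing at 3 router(s): 3 × 2.3 ms = 6900 μs.
End-to-end = 21200 μs.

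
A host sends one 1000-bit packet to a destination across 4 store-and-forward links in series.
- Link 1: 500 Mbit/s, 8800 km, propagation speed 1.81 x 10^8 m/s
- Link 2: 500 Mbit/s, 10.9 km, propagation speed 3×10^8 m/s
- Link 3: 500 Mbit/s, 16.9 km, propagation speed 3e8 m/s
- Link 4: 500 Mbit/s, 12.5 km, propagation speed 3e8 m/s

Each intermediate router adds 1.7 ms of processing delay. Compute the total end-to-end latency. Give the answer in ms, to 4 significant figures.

Transmission delay per hop = L/R = 1000/500000000 = 0.002 ms; 4 hops → 0.008 ms.
Propagation delays (d/s per hop): 48.6188, 0.0363333, 0.0563333, 0.0416667 ms; sum = 48.7531 ms.
Processing at 3 router(s): 3 × 1.7 ms = 5.1 ms.
End-to-end = 53.86 ms.

53.86 ms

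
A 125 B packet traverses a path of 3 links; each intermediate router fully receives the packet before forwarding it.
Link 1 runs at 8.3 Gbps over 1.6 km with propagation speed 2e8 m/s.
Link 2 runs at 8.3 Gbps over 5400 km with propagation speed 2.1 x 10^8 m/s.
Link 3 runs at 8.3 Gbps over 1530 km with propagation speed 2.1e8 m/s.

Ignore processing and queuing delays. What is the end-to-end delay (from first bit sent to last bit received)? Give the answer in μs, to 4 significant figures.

L = 125 × 8 = 1000 bits.
Transmission delay per hop = L/R = 1000/8.3e+09 = 0.120482 μs; 3 hops → 0.361446 μs.
Propagation delays (d/s per hop): 8, 25714.3, 7285.71 μs; sum = 33008 μs.
End-to-end = 33010 μs.

33010 μs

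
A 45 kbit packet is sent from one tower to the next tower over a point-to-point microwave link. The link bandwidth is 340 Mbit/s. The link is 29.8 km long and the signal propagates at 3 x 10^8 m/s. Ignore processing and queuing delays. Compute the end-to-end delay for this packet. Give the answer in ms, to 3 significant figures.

0.232 ms

L = 45000 bits.
Transmission delay = L/R = 45000 / 340000000 = 0.132353 ms.
Propagation delay = d/s = 29800 m / 300000000 m/s = 0.0993333 ms.
Total = 0.232 ms.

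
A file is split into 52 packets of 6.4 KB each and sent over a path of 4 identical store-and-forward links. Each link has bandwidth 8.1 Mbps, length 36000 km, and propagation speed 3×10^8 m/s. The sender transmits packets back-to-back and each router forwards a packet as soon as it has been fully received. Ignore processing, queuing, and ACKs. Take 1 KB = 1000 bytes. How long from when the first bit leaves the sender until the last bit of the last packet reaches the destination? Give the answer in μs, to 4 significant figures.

827700 μs

Per-hop transmission t_tx = L/R = 51200/8100000 = 6320.99 μs.
Per-hop propagation t_prop = 36000000/300000000 = 120000 μs.
Pipeline fill: first packet needs 4·t_tx to clear all hops; remaining 51 packets each add one t_tx.
Total = (4+52-1)·t_tx + 4·t_prop = 55·6320.99 + 4·120000 = 827700 μs.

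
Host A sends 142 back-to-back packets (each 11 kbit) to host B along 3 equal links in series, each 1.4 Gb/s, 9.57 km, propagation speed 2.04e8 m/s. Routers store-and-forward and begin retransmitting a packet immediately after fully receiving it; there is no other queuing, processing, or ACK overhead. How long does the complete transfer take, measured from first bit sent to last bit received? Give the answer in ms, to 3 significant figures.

1.27 ms

Per-hop transmission t_tx = L/R = 11000/1400000000 = 0.00785714 ms.
Per-hop propagation t_prop = 9570/204000000 = 0.0469118 ms.
Pipeline fill: first packet needs 3·t_tx to clear all hops; remaining 141 packets each add one t_tx.
Total = (3+142-1)·t_tx + 3·t_prop = 144·0.00785714 + 3·0.0469118 = 1.27 ms.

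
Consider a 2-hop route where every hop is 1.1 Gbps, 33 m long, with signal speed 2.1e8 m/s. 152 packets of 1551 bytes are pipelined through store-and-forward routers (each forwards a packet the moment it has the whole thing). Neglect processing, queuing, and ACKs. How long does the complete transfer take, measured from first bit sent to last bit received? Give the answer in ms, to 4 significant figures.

1.726 ms

Per-hop transmission t_tx = L/R = 12408/1100000000 = 0.01128 ms.
Per-hop propagation t_prop = 33/210000000 = 0.000157143 ms.
Pipeline fill: first packet needs 2·t_tx to clear all hops; remaining 151 packets each add one t_tx.
Total = (2+152-1)·t_tx + 2·t_prop = 153·0.01128 + 2·0.000157143 = 1.726 ms.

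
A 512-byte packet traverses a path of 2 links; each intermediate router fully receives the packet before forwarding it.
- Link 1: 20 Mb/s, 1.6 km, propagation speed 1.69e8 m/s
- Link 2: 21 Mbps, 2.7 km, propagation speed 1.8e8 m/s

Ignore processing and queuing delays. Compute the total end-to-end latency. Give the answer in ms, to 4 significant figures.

L = 512 × 8 = 4096 bits.
Transmission delays (L/R per hop): 0.2048, 0.195048 ms; sum = 0.399848 ms.
Propagation delays (d/s per hop): 0.00946746, 0.015 ms; sum = 0.0244675 ms.
End-to-end = 0.4243 ms.

0.4243 ms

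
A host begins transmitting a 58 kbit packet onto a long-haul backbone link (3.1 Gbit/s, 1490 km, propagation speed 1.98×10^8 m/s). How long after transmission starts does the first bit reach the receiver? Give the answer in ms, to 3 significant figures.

7.53 ms

First bit experiences only propagation delay: d/s = 1490000/198000000 = 7.53 ms.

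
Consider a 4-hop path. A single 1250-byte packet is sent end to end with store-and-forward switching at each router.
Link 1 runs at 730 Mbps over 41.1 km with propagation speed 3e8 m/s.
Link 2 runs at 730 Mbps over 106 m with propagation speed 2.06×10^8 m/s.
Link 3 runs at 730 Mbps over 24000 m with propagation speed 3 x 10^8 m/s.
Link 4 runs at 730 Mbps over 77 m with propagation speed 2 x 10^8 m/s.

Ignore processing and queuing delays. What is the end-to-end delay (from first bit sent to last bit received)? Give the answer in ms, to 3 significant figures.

L = 1250 × 8 = 10000 bits.
Transmission delay per hop = L/R = 10000/730000000 = 0.0136986 ms; 4 hops → 0.0547945 ms.
Propagation delays (d/s per hop): 0.137, 0.000514563, 0.08, 0.000385 ms; sum = 0.2179 ms.
End-to-end = 0.273 ms.

0.273 ms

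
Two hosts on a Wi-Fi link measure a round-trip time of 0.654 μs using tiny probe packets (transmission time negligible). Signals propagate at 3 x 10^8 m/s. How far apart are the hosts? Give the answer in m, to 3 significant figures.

One-way propagation = RTT/2 = 0.327 μs.
d = s × t = 300000000 × 3.27e-07 = 98.1 m.

98.1 m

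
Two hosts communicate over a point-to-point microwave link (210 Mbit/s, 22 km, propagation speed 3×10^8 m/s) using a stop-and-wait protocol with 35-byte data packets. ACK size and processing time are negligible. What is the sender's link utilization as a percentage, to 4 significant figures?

t_tx = L/R = 280/210000000 = 1.33333e-06 s.
t_prop = 22000/300000000 = 7.33333e-05 s; RTT = 0.000146667 s.
Cycle = t_tx + RTT = 0.000148 s.
Utilization = t_tx / cycle = 1.33333e-06/0.000148 = 0.9009 %.

0.9009 %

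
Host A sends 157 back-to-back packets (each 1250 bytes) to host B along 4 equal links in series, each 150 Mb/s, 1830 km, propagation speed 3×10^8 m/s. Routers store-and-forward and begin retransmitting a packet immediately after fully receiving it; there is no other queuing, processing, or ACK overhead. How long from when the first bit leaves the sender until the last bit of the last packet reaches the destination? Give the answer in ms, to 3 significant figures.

Per-hop transmission t_tx = L/R = 10000/150000000 = 0.0666667 ms.
Per-hop propagation t_prop = 1830000/300000000 = 6.1 ms.
Pipeline fill: first packet needs 4·t_tx to clear all hops; remaining 156 packets each add one t_tx.
Total = (4+157-1)·t_tx + 4·t_prop = 160·0.0666667 + 4·6.1 = 35.1 ms.

35.1 ms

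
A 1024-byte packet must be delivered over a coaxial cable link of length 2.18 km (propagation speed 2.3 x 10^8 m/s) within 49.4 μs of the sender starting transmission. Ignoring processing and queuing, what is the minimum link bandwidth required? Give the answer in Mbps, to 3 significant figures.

205 Mbps

L = 8192 bits.
Propagation delay = 2180 / 2.3e+08 = 9.47826 μs.
Transmission budget = 49.4 − 9.47826 = 39.9217 μs.
R ≥ L / t_tx = 8192 bits / 3.99217e-05 s = 205 Mbps.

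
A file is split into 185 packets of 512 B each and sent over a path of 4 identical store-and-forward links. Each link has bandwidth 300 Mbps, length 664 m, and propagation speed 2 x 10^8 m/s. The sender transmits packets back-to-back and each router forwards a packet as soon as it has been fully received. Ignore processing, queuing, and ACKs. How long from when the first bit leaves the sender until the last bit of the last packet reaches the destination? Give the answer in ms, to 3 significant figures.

Per-hop transmission t_tx = L/R = 4096/300000000 = 0.0136533 ms.
Per-hop propagation t_prop = 664/200000000 = 0.00332 ms.
Pipeline fill: first packet needs 4·t_tx to clear all hops; remaining 184 packets each add one t_tx.
Total = (4+185-1)·t_tx + 4·t_prop = 188·0.0136533 + 4·0.00332 = 2.58 ms.

2.58 ms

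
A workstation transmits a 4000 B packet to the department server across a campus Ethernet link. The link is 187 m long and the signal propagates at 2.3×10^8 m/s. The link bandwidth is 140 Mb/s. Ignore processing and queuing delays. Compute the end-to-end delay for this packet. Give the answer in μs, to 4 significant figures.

229.4 μs

L = 4000 × 8 = 32000 bits.
Transmission delay = L/R = 32000 / 140000000 = 228.571 μs.
Propagation delay = d/s = 187 m / 2.3e+08 m/s = 0.813043 μs.
Total = 229.4 μs.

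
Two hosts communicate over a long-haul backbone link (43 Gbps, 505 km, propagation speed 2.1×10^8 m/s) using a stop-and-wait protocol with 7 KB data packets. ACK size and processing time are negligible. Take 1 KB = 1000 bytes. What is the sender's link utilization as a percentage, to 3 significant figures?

t_tx = L/R = 56000/43000000000 = 1.30233e-06 s.
t_prop = 505000/210000000 = 0.00240476 s; RTT = 0.00480952 s.
Cycle = t_tx + RTT = 0.00481083 s.
Utilization = t_tx / cycle = 1.30233e-06/0.00481083 = 0.0271 %.

0.0271 %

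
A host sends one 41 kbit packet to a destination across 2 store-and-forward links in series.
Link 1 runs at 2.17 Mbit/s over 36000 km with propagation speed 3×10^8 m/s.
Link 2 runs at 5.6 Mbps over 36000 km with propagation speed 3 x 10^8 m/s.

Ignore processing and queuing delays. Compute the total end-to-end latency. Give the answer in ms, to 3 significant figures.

266 ms

L = 41000 bits.
Transmission delays (L/R per hop): 18.894, 7.32143 ms; sum = 26.2154 ms.
Propagation delays (d/s per hop): 120, 120 ms; sum = 240 ms.
End-to-end = 266 ms.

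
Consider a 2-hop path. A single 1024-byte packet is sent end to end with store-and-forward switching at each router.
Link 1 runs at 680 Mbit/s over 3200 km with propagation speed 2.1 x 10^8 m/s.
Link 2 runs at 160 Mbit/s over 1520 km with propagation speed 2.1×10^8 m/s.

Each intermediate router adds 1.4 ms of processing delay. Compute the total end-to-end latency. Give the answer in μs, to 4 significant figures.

L = 1024 × 8 = 8192 bits.
Transmission delays (L/R per hop): 12.0471, 51.2 μs; sum = 63.2471 μs.
Propagation delays (d/s per hop): 15238.1, 7238.1 μs; sum = 22476.2 μs.
Processing at 1 router(s): 1 × 1.4 ms = 1400 μs.
End-to-end = 23940 μs.

23940 μs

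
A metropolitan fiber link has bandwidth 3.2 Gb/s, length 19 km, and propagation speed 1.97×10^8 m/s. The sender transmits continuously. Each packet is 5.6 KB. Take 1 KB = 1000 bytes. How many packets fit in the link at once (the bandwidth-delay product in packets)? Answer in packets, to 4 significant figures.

Propagation delay = 19000 / 197000000 = 9.64467e-05 s.
BDP = R × t_prop = 3200000000 × 9.64467e-05 = 308629 bits.
In packets of 44800 bits: 6.889 packets.

6.889 packets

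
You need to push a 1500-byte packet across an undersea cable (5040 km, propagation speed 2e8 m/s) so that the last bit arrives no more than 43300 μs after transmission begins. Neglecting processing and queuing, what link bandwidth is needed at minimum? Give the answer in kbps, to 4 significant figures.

663.0 kbps

L = 12000 bits.
Propagation delay = 5040000 / 200000000 = 25200 μs.
Transmission budget = 43300 − 25200 = 18100 μs.
R ≥ L / t_tx = 12000 bits / 0.0181 s = 663.0 kbps.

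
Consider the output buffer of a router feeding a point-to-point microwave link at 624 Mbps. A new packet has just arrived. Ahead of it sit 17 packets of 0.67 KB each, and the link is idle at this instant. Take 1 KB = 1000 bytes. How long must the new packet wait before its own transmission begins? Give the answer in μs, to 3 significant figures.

146 μs

Each queued packet: L/R = 5360/624000000 = 8.58974 μs.
17 queued → 146.026 μs.
Queuing delay = 146 μs.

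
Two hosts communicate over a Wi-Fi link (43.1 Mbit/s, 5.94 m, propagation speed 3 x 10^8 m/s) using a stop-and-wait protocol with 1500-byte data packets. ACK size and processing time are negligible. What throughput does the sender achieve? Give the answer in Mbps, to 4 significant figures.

t_tx = L/R = 12000/43100000 = 0.000278422 s.
t_prop = 5.94/300000000 = 1.98e-08 s; RTT = 3.96e-08 s.
Cycle = t_tx + RTT = 0.000278462 s.
Throughput = L / cycle = 12000 / 0.000278462 = 43.09 Mbps.

43.09 Mbps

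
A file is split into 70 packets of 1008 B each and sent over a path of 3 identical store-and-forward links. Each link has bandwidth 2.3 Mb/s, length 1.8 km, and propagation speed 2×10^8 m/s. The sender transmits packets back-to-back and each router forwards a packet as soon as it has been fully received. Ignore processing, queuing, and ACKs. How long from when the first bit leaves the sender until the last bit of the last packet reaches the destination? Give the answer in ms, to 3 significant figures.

Per-hop transmission t_tx = L/R = 8064/2300000 = 3.50609 ms.
Per-hop propagation t_prop = 1800/200000000 = 0.009 ms.
Pipeline fill: first packet needs 3·t_tx to clear all hops; remaining 69 packets each add one t_tx.
Total = (3+70-1)·t_tx + 3·t_prop = 72·3.50609 + 3·0.009 = 252 ms.

252 ms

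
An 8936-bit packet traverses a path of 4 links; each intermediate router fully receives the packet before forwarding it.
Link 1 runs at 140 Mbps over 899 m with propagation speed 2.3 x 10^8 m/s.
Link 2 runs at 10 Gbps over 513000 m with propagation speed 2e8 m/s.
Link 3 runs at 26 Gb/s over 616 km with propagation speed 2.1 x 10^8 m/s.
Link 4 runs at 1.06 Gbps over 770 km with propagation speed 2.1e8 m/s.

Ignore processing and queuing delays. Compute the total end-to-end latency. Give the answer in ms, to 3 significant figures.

9.24 ms

Transmission delays (L/R per hop): 0.0638286, 0.0008936, 0.000343692, 0.00843019 ms; sum = 0.0734961 ms.
Propagation delays (d/s per hop): 0.0039087, 2.565, 2.93333, 3.66667 ms; sum = 9.16891 ms.
End-to-end = 9.24 ms.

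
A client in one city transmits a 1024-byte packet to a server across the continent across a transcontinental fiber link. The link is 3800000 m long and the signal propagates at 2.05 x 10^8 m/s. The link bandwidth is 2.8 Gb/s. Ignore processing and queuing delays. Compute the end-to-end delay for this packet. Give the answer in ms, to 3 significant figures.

18.5 ms

L = 1024 × 8 = 8192 bits.
Transmission delay = L/R = 8192 / 2800000000 = 0.00292571 ms.
Propagation delay = d/s = 3800000 m / 2.05e+08 m/s = 18.5366 ms.
Total = 18.5 ms.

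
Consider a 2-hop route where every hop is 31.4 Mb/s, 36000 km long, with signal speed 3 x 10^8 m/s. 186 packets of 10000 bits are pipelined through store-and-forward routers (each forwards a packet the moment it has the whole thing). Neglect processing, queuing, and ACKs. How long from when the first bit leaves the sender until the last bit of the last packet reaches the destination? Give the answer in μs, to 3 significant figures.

Per-hop transmission t_tx = L/R = 10000/31400000 = 318.471 μs.
Per-hop propagation t_prop = 36000000/300000000 = 120000 μs.
Pipeline fill: first packet needs 2·t_tx to clear all hops; remaining 185 packets each add one t_tx.
Total = (2+186-1)·t_tx + 2·t_prop = 187·318.471 + 2·120000 = 300000 μs.

300000 μs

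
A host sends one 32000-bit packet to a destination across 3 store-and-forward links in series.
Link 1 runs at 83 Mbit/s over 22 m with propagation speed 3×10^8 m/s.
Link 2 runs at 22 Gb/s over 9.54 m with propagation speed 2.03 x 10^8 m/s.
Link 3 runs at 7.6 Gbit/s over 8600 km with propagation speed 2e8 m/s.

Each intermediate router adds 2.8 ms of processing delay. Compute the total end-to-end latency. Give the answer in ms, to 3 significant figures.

49.0 ms

Transmission delays (L/R per hop): 0.385542, 0.00145455, 0.00421053 ms; sum = 0.391207 ms.
Propagation delays (d/s per hop): 7.33333e-05, 4.69951e-05, 43 ms; sum = 43.0001 ms.
Processing at 2 router(s): 2 × 2.8 ms = 5.6 ms.
End-to-end = 49.0 ms.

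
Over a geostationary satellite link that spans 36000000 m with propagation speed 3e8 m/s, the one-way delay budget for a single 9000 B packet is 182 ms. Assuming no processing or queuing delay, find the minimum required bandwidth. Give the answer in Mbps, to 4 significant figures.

1.161 Mbps

L = 72000 bits.
Propagation delay = 36000000 / 300000000 = 120 ms.
Transmission budget = 182 − 120 = 62 ms.
R ≥ L / t_tx = 72000 bits / 0.062 s = 1.161 Mbps.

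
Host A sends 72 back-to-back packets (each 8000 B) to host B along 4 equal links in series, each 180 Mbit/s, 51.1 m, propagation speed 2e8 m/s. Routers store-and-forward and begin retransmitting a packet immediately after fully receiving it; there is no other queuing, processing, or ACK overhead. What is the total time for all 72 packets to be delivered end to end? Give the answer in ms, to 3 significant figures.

26.7 ms

Per-hop transmission t_tx = L/R = 64000/180000000 = 0.355556 ms.
Per-hop propagation t_prop = 51.1/200000000 = 0.0002555 ms.
Pipeline fill: first packet needs 4·t_tx to clear all hops; remaining 71 packets each add one t_tx.
Total = (4+72-1)·t_tx + 4·t_prop = 75·0.355556 + 4·0.0002555 = 26.7 ms.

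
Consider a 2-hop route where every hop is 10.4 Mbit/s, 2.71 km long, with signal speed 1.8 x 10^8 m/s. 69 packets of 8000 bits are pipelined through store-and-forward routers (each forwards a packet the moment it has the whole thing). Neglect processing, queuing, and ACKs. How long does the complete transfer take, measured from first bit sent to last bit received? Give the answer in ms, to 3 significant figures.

Per-hop transmission t_tx = L/R = 8000/10400000 = 0.769231 ms.
Per-hop propagation t_prop = 2710/180000000 = 0.0150556 ms.
Pipeline fill: first packet needs 2·t_tx to clear all hops; remaining 68 packets each add one t_tx.
Total = (2+69-1)·t_tx + 2·t_prop = 70·0.769231 + 2·0.0150556 = 53.9 ms.

53.9 ms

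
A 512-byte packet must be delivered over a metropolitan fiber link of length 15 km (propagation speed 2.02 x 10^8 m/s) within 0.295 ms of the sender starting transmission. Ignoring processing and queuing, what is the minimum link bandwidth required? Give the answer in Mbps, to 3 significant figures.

L = 4096 bits.
Propagation delay = 15000 / 202000000 = 0.0742574 ms.
Transmission budget = 0.295 − 0.0742574 = 0.220743 ms.
R ≥ L / t_tx = 4096 bits / 0.000220743 s = 18.6 Mbps.

18.6 Mbps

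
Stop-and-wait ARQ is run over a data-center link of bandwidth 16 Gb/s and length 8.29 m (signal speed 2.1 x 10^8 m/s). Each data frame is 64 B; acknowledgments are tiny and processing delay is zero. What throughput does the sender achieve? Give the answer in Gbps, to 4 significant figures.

t_tx = L/R = 512/16000000000 = 3.2e-08 s.
t_prop = 8.29/210000000 = 3.94762e-08 s; RTT = 7.89524e-08 s.
Cycle = t_tx + RTT = 1.10952e-07 s.
Throughput = L / cycle = 512 / 1.10952e-07 = 4.615 Gbps.

4.615 Gbps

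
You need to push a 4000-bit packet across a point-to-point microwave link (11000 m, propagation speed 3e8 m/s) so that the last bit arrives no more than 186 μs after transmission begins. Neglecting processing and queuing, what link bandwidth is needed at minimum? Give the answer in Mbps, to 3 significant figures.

26.8 Mbps

Propagation delay = 11000 / 300000000 = 36.6667 μs.
Transmission budget = 186 − 36.6667 = 149.333 μs.
R ≥ L / t_tx = 4000 bits / 0.000149333 s = 26.8 Mbps.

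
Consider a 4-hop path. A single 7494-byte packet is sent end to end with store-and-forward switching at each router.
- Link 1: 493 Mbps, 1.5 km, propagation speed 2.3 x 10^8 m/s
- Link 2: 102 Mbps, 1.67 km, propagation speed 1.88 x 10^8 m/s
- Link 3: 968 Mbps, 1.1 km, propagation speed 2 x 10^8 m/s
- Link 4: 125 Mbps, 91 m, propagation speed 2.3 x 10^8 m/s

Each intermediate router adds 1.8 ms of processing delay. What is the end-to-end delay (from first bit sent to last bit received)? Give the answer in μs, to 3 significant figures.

L = 7494 × 8 = 59952 bits.
Transmission delays (L/R per hop): 121.606, 587.765, 61.9339, 479.616 μs; sum = 1250.92 μs.
Propagation delays (d/s per hop): 6.52174, 8.88298, 5.5, 0.395652 μs; sum = 21.3004 μs.
Processing at 3 router(s): 3 × 1.8 ms = 5400 μs.
End-to-end = 6670 μs.

6670 μs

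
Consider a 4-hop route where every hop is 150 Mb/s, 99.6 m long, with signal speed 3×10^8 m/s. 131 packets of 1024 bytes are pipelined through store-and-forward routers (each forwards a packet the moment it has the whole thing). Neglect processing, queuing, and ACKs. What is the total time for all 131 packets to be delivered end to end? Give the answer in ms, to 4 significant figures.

Per-hop transmission t_tx = L/R = 8192/150000000 = 0.0546133 ms.
Per-hop propagation t_prop = 99.6/300000000 = 0.000332 ms.
Pipeline fill: first packet needs 4·t_tx to clear all hops; remaining 130 packets each add one t_tx.
Total = (4+131-1)·t_tx + 4·t_prop = 134·0.0546133 + 4·0.000332 = 7.320 ms.

7.320 ms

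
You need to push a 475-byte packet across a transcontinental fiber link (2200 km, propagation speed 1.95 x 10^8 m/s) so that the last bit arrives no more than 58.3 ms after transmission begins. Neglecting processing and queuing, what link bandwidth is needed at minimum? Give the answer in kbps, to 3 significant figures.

80.8 kbps

L = 3800 bits.
Propagation delay = 2200000 / 195000000 = 11.2821 ms.
Transmission budget = 58.3 − 11.2821 = 47.0179 ms.
R ≥ L / t_tx = 3800 bits / 0.0470179 s = 80.8 kbps.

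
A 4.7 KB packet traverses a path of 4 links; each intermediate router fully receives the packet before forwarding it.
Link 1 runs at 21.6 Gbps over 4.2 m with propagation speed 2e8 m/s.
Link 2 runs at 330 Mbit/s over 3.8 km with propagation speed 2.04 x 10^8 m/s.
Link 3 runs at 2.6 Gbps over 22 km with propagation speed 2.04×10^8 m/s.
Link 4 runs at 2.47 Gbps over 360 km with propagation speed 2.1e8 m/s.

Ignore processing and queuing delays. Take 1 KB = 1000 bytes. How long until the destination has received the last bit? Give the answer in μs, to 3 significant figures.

1990 μs

L = 37600 bits.
Transmission delays (L/R per hop): 1.74074, 113.939, 14.4615, 15.2227 μs; sum = 145.364 μs.
Propagation delays (d/s per hop): 0.021, 18.6275, 107.843, 1714.29 μs; sum = 1840.78 μs.
End-to-end = 1990 μs.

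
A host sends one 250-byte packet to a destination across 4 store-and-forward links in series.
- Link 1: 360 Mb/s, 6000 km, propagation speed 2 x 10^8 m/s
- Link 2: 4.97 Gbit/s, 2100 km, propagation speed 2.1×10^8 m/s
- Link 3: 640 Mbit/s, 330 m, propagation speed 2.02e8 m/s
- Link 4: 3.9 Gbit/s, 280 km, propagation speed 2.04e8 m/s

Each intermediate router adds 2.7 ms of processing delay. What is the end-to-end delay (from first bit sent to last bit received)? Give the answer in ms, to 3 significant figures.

49.5 ms

L = 250 × 8 = 2000 bits.
Transmission delays (L/R per hop): 0.00555556, 0.000402414, 0.003125, 0.000512821 ms; sum = 0.00959579 ms.
Propagation delays (d/s per hop): 30, 10, 0.00163366, 1.37255 ms; sum = 41.3742 ms.
Processing at 3 router(s): 3 × 2.7 ms = 8.1 ms.
End-to-end = 49.5 ms.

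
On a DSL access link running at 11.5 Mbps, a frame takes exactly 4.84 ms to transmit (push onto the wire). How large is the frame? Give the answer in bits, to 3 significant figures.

55700 bits

L = R × t_tx = 11500000 b/s × 0.00484 s = 55660 bits.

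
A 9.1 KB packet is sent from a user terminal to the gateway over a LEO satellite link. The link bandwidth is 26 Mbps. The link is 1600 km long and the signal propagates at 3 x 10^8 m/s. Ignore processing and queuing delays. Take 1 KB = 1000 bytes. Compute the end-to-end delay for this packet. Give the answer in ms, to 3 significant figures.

8.13 ms

L = 72800 bits.
Transmission delay = L/R = 72800 / 26000000 = 2.8 ms.
Propagation delay = d/s = 1600000 m / 300000000 m/s = 5.33333 ms.
Total = 8.13 ms.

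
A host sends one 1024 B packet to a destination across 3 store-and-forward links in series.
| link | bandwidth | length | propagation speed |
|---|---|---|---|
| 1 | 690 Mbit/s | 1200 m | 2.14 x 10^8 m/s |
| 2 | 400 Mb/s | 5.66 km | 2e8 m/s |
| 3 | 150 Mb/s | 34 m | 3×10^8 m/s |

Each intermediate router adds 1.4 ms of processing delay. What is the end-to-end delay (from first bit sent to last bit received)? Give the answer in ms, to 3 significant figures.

2.92 ms

L = 1024 × 8 = 8192 bits.
Transmission delays (L/R per hop): 0.0118725, 0.02048, 0.0546133 ms; sum = 0.0869658 ms.
Propagation delays (d/s per hop): 0.00560748, 0.0283, 0.000113333 ms; sum = 0.0340208 ms.
Processing at 2 router(s): 2 × 1.4 ms = 2.8 ms.
End-to-end = 2.92 ms.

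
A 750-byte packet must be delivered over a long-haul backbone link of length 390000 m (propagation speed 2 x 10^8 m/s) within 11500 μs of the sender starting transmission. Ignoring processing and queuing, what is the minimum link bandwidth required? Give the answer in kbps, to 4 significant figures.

L = 6000 bits.
Propagation delay = 390000 / 200000000 = 1950 μs.
Transmission budget = 11500 − 1950 = 9550 μs.
R ≥ L / t_tx = 6000 bits / 0.00955 s = 628.3 kbps.

628.3 kbps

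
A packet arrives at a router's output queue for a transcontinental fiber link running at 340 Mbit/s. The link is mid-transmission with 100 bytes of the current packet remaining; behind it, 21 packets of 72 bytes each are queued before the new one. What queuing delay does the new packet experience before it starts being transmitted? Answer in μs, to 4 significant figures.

37.93 μs

Each queued packet: L/R = 576/340000000 = 1.69412 μs.
21 queued → 35.5765 μs.
Plus remaining 800 bits of current packet: 2.35294 μs.
Queuing delay = 37.93 μs.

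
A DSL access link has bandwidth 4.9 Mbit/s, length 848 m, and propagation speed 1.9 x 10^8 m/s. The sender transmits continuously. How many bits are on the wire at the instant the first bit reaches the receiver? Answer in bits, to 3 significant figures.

21.9 bits

Propagation delay = 848 / 190000000 = 4.46316e-06 s.
BDP = R × t_prop = 4900000 × 4.46316e-06 = 21.8695 bits.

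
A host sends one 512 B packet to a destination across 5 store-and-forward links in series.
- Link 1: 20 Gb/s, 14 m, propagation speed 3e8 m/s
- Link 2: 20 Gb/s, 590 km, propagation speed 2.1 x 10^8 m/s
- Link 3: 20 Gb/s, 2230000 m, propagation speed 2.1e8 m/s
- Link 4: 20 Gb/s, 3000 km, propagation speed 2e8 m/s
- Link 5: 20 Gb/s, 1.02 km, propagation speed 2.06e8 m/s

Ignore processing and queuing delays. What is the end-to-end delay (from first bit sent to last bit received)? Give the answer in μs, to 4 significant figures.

28430 μs

L = 512 × 8 = 4096 bits.
Transmission delay per hop = L/R = 4096/20000000000 = 0.2048 μs; 5 hops → 1.024 μs.
Propagation delays (d/s per hop): 0.0466667, 2809.52, 10619, 15000, 4.95146 μs; sum = 28433.6 μs.
End-to-end = 28430 μs.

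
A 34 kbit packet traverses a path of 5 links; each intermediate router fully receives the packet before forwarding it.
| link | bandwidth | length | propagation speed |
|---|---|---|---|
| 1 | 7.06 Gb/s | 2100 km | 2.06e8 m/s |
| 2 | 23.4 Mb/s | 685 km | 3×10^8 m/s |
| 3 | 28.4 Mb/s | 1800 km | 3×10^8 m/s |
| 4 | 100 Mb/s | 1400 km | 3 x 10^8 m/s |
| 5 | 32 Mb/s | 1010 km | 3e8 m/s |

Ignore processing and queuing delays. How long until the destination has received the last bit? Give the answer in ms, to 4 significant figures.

30.57 ms

L = 34000 bits.
Transmission delays (L/R per hop): 0.00481586, 1.45299, 1.19718, 0.34, 1.0625 ms; sum = 4.05749 ms.
Propagation delays (d/s per hop): 10.1942, 2.28333, 6, 4.66667, 3.36667 ms; sum = 26.5108 ms.
End-to-end = 30.57 ms.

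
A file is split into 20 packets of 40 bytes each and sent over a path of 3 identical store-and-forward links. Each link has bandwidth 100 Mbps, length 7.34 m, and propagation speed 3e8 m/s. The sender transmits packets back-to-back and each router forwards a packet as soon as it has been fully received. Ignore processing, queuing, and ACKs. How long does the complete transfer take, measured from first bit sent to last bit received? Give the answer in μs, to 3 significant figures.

70.5 μs

Per-hop transmission t_tx = L/R = 320/100000000 = 3.2 μs.
Per-hop propagation t_prop = 7.34/300000000 = 0.0244667 μs.
Pipeline fill: first packet needs 3·t_tx to clear all hops; remaining 19 packets each add one t_tx.
Total = (3+20-1)·t_tx + 3·t_prop = 22·3.2 + 3·0.0244667 = 70.5 μs.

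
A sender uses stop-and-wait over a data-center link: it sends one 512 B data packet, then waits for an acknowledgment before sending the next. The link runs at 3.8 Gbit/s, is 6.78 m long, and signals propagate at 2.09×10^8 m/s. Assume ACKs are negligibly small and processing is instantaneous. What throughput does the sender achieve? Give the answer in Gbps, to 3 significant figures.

3.58 Gbps

t_tx = L/R = 4096/3800000000 = 1.07789e-06 s.
t_prop = 6.78/209000000 = 3.24402e-08 s; RTT = 6.48804e-08 s.
Cycle = t_tx + RTT = 1.14278e-06 s.
Throughput = L / cycle = 4096 / 1.14278e-06 = 3.58 Gbps.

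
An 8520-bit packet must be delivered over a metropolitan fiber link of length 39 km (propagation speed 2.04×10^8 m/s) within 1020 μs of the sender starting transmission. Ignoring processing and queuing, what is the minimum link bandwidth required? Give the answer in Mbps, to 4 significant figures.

Propagation delay = 39000 / 204000000 = 191.176 μs.
Transmission budget = 1020 − 191.176 = 828.824 μs.
R ≥ L / t_tx = 8520 bits / 0.000828824 s = 10.28 Mbps.

10.28 Mbps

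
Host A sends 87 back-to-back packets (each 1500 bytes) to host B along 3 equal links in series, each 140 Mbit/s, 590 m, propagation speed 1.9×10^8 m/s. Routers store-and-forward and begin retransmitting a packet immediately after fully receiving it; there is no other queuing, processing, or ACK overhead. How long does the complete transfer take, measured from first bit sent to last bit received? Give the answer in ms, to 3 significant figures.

Per-hop transmission t_tx = L/R = 12000/140000000 = 0.0857143 ms.
Per-hop propagation t_prop = 590/190000000 = 0.00310526 ms.
Pipeline fill: first packet needs 3·t_tx to clear all hops; remaining 86 packets each add one t_tx.
Total = (3+87-1)·t_tx + 3·t_prop = 89·0.0857143 + 3·0.00310526 = 7.64 ms.

7.64 ms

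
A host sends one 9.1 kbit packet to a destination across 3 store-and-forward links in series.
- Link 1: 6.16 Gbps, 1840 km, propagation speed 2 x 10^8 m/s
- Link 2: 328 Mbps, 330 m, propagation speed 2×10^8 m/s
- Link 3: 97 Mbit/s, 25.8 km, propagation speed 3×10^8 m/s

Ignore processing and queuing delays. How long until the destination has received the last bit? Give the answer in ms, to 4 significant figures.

9.411 ms

L = 9100 bits.
Transmission delays (L/R per hop): 0.00147727, 0.0277439, 0.0938144 ms; sum = 0.123036 ms.
Propagation delays (d/s per hop): 9.2, 0.00165, 0.086 ms; sum = 9.28765 ms.
End-to-end = 9.411 ms.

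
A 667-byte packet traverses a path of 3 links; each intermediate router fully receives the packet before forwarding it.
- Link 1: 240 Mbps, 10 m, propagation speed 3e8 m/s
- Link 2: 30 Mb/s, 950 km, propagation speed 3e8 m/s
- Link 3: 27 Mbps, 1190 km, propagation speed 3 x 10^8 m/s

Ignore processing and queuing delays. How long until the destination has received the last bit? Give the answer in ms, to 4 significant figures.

L = 667 × 8 = 5336 bits.
Transmission delays (L/R per hop): 0.0222333, 0.177867, 0.19763 ms; sum = 0.39773 ms.
Propagation delays (d/s per hop): 3.33333e-05, 3.16667, 3.96667 ms; sum = 7.13337 ms.
End-to-end = 7.531 ms.

7.531 ms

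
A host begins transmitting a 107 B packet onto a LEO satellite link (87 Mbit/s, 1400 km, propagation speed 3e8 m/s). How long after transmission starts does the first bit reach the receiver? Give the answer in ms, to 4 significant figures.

4.667 ms

First bit experiences only propagation delay: d/s = 1400000/300000000 = 4.667 ms.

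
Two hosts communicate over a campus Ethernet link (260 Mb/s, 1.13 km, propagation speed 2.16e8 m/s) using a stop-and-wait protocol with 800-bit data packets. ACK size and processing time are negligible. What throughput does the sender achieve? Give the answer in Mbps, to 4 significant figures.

t_tx = L/R = 800/260000000 = 3.07692e-06 s.
t_prop = 1130/216000000 = 5.23148e-06 s; RTT = 1.0463e-05 s.
Cycle = t_tx + RTT = 1.35399e-05 s.
Throughput = L / cycle = 800 / 1.35399e-05 = 59.08 Mbps.

59.08 Mbps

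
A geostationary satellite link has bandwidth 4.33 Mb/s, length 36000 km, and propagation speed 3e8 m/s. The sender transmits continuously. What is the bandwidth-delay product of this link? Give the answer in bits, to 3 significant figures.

Propagation delay = 36000000 / 300000000 = 0.12 s.
BDP = R × t_prop = 4330000 × 0.12 = 519600 bits.

520000 bits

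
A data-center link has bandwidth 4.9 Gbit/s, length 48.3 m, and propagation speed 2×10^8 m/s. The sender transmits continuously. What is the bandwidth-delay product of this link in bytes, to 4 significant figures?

147.9 bytes

Propagation delay = 48.3 / 200000000 = 2.415e-07 s.
BDP = R × t_prop = 4900000000 × 2.415e-07 = 1183.35 bits.
In bytes: 1183.35/8 = 147.9 bytes.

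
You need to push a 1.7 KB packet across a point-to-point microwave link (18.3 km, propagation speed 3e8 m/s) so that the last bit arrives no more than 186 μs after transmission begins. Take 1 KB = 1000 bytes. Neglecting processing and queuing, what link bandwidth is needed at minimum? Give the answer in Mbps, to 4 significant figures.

108.8 Mbps

L = 13600 bits.
Propagation delay = 18300 / 300000000 = 61 μs.
Transmission budget = 186 − 61 = 125 μs.
R ≥ L / t_tx = 13600 bits / 0.000125 s = 108.8 Mbps.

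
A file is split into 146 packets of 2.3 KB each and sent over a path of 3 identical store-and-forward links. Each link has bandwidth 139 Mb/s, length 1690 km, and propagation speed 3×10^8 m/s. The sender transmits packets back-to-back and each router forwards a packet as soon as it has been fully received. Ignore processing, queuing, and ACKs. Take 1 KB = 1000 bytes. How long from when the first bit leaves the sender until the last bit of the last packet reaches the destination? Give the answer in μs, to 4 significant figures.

Per-hop transmission t_tx = L/R = 18400/139000000 = 132.374 μs.
Per-hop propagation t_prop = 1690000/300000000 = 5633.33 μs.
Pipeline fill: first packet needs 3·t_tx to clear all hops; remaining 145 packets each add one t_tx.
Total = (3+146-1)·t_tx + 3·t_prop = 148·132.374 + 3·5633.33 = 36490 μs.

36490 μs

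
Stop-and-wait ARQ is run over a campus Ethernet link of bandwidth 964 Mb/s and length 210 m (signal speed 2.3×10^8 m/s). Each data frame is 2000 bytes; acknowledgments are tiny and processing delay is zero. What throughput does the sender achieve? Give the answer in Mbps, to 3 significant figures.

868 Mbps

t_tx = L/R = 16000/964000000 = 1.65975e-05 s.
t_prop = 210/2.3e+08 = 9.13043e-07 s; RTT = 1.82609e-06 s.
Cycle = t_tx + RTT = 1.84236e-05 s.
Throughput = L / cycle = 16000 / 1.84236e-05 = 868 Mbps.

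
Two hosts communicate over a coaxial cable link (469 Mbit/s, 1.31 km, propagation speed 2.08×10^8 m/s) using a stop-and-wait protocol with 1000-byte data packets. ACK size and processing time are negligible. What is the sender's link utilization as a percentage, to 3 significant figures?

t_tx = L/R = 8000/469000000 = 1.70576e-05 s.
t_prop = 1310/208000000 = 6.29808e-06 s; RTT = 1.25962e-05 s.
Cycle = t_tx + RTT = 2.96537e-05 s.
Utilization = t_tx / cycle = 1.70576e-05/2.96537e-05 = 57.5 %.

57.5 %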